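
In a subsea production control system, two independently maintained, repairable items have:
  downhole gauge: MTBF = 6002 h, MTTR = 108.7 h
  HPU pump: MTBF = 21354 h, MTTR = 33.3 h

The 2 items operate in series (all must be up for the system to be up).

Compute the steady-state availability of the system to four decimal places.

0.9807

A(downhole gauge) = MTBF/(MTBF+MTTR) = 6002/(6002+108.7) = 0.982212
A(HPU pump) = MTBF/(MTBF+MTTR) = 21354/(21354+33.3) = 0.998443
Series availability: 0.982212 × 0.998443 = 0.9807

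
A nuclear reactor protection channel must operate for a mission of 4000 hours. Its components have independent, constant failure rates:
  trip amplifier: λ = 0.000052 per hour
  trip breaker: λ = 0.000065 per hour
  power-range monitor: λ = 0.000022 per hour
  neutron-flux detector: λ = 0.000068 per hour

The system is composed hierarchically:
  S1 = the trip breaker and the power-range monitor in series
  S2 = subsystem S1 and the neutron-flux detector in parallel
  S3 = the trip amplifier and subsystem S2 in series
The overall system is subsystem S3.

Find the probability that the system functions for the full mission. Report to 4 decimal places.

R(trip amplifier) = exp(−0.000052 × 4000) = 0.812207
R(trip breaker) = exp(−0.000065 × 4000) = 0.771052
R(power-range monitor) = exp(−0.000022 × 4000) = 0.915761
R(neutron-flux detector) = exp(−0.000068 × 4000) = 0.761854
Series (trip breaker and power-range monitor): 0.771052 × 0.915761 = 0.706099
Parallel ([0.706099] and neutron-flux detector): 1 − (1 − 0.706099)(1 − 0.761854) = 0.930009
Series (trip amplifier and [0.930009]): 0.812207 × 0.930009 = 0.7554

0.7554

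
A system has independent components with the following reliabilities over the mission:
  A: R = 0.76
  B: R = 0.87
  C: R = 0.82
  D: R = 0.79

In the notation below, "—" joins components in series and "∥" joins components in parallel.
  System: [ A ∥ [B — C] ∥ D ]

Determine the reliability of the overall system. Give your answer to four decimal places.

Series (B and C): 0.870000 × 0.820000 = 0.713400
Parallel (A, [0.713400], and D): 1 − (1 − 0.760000)(1 − 0.713400)(1 − 0.790000) = 0.9856

0.9856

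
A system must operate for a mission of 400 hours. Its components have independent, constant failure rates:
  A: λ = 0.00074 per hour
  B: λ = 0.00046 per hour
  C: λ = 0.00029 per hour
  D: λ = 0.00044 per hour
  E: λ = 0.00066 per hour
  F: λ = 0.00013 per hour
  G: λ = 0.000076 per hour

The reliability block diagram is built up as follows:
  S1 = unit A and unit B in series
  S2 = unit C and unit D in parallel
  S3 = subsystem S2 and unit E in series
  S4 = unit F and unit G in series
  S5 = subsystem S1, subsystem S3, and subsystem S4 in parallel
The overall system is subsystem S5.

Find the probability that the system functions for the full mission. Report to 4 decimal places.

R(A) = exp(−0.00074 × 400) = 0.743787
R(B) = exp(−0.00046 × 400) = 0.831936
R(C) = exp(−0.00029 × 400) = 0.890475
R(D) = exp(−0.00044 × 400) = 0.838618
R(E) = exp(−0.00066 × 400) = 0.767974
R(F) = exp(−0.00013 × 400) = 0.949329
R(G) = exp(−0.000076 × 400) = 0.970057
Series (A and B): 0.743787 × 0.831936 = 0.618783
Parallel (C and D): 1 − (1 − 0.890475)(1 − 0.838618) = 0.982325
Series ([0.982325] and E): 0.982325 × 0.767974 = 0.754400
Series (F and G): 0.949329 × 0.970057 = 0.920903
Parallel ([0.618783], [0.754400], and [0.920903]): 1 − (1 − 0.618783)(1 − 0.754400)(1 − 0.920903) = 0.9926

0.9926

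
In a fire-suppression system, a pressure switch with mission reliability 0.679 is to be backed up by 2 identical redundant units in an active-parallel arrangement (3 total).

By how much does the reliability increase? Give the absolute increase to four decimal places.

0.2879

R_before = 0.679
R_after = 1 − (1 − 0.679)^3 = 0.9669
ΔR = 0.9669 − 0.679 = 0.2879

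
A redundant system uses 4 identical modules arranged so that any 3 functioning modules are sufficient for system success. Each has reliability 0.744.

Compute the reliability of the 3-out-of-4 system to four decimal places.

R = Σ_{i=3}^{4} C(4,i) p^i (1−p)^{4−i} with p = 0.744
C(4,3)·0.744^3·0.256^1 = 0.421715
C(4,4)·0.744^4·0.256^0 = 0.306402
Sum = 0.7281

0.7281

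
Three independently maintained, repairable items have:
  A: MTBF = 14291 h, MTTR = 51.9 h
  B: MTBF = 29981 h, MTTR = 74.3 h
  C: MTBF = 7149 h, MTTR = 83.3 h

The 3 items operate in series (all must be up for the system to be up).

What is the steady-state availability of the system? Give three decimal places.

A(A) = MTBF/(MTBF+MTTR) = 14291/(14291+51.9) = 0.996381
A(B) = MTBF/(MTBF+MTTR) = 29981/(29981+74.3) = 0.997528
A(C) = MTBF/(MTBF+MTTR) = 7149/(7149+83.3) = 0.988482
Series availability: 0.996381 × 0.997528 × 0.988482 = 0.982

0.982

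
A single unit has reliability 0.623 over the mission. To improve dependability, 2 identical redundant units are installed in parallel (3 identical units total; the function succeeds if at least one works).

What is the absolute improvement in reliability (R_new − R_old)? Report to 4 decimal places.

R_before = 0.623
R_after = 1 − (1 − 0.623)^3 = 0.9464
ΔR = 0.9464 − 0.623 = 0.3234

0.3234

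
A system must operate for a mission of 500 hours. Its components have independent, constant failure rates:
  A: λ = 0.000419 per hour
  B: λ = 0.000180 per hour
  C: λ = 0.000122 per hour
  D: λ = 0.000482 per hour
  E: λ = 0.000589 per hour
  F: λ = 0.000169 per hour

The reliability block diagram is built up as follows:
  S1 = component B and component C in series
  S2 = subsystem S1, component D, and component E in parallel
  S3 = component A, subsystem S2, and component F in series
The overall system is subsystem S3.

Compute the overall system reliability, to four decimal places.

R(A) = exp(−0.000419 × 500) = 0.810990
R(B) = exp(−0.000180 × 500) = 0.913931
R(C) = exp(−0.000122 × 500) = 0.940823
R(D) = exp(−0.000482 × 500) = 0.785842
R(E) = exp(−0.000589 × 500) = 0.744904
R(F) = exp(−0.000169 × 500) = 0.918972
Series (B and C): 0.913931 × 0.940823 = 0.859847
Parallel ([0.859847], D, and E): 1 − (1 − 0.859847)(1 − 0.785842)(1 − 0.744904) = 0.992343
Series (A, [0.992343], and F): 0.810990 × 0.992343 × 0.918972 = 0.7396

0.7396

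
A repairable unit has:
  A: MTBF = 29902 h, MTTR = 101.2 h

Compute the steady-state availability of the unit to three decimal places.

A(A) = MTBF/(MTBF+MTTR) = 29902/(29902+101.2) = 0.997

0.997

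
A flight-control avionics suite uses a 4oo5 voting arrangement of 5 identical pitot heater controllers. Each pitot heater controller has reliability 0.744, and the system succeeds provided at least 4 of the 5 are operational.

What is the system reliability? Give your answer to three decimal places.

R = Σ_{i=4}^{5} C(5,i) p^i (1−p)^{5−i} with p = 0.744
C(5,4)·0.744^4·0.256^1 = 0.39219
C(5,5)·0.744^5·0.256^0 = 0.22796
Sum = 0.620

0.620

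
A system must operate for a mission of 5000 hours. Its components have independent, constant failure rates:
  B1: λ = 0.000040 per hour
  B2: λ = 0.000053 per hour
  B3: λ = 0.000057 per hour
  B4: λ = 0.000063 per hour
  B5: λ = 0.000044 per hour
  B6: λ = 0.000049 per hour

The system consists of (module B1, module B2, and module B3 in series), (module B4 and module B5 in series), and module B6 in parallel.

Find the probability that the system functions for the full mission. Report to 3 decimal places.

R(B1) = exp(−0.000040 × 5000) = 0.81873
R(B2) = exp(−0.000053 × 5000) = 0.76721
R(B3) = exp(−0.000057 × 5000) = 0.75201
R(B4) = exp(−0.000063 × 5000) = 0.72979
R(B5) = exp(−0.000044 × 5000) = 0.80252
R(B6) = exp(−0.000049 × 5000) = 0.78270
Series (B1, B2, and B3): 0.81873 × 0.76721 × 0.75201 = 0.47237
Series (B4 and B5): 0.72979 × 0.80252 = 0.58567
Parallel ([0.47237], [0.58567], and B6): 1 − (1 − 0.47237)(1 − 0.58567)(1 − 0.78270) = 0.952

0.952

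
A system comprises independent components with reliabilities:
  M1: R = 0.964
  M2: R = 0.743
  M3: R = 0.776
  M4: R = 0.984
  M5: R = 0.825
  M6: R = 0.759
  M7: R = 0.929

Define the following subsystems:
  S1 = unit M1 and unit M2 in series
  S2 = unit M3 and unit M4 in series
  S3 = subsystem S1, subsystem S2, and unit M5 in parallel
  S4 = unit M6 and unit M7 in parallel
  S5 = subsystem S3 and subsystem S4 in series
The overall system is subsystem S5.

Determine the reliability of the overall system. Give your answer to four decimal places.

0.9714

Series (M1 and M2): 0.964000 × 0.743000 = 0.716252
Series (M3 and M4): 0.776000 × 0.984000 = 0.763584
Parallel ([0.716252], [0.763584], and M5): 1 − (1 − 0.716252)(1 − 0.763584)(1 − 0.825000) = 0.988261
Parallel (M6 and M7): 1 − (1 − 0.759000)(1 − 0.929000) = 0.982889
Series ([0.988261] and [0.982889]): 0.988261 × 0.982889 = 0.9714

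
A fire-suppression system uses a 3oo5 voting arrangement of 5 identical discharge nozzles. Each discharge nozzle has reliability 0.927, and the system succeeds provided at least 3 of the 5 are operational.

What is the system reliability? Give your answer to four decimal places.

0.9965

R = Σ_{i=3}^{5} C(5,i) p^i (1−p)^{5−i} with p = 0.927
C(5,3)·0.927^3·0.073^2 = 0.042451
C(5,4)·0.927^4·0.073^1 = 0.269533
C(5,5)·0.927^5·0.073^0 = 0.684540
Sum = 0.9965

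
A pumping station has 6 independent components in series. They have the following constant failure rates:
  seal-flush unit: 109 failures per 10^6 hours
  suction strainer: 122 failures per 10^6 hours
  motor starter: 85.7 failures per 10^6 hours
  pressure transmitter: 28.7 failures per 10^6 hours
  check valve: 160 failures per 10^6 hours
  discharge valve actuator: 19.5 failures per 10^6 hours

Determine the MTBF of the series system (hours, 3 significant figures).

1910

Series of exponential components: λ_sys = Σ λ_i
λ_sys = 0.000109 + 0.000122 + 0.0000857 + 0.0000287 + 0.000160 + 0.0000195 = 5.2490e-04 /h
MTBF = 1 / λ_sys = 1910 h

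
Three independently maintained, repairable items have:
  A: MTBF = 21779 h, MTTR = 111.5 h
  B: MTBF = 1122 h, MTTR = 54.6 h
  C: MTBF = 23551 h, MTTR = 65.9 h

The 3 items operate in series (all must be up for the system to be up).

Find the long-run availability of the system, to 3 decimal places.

A(A) = MTBF/(MTBF+MTTR) = 21779/(21779+111.5) = 0.994906
A(B) = MTBF/(MTBF+MTTR) = 1122/(1122+54.6) = 0.953595
A(C) = MTBF/(MTBF+MTTR) = 23551/(23551+65.9) = 0.997210
Series availability: 0.994906 × 0.953595 × 0.997210 = 0.946

0.946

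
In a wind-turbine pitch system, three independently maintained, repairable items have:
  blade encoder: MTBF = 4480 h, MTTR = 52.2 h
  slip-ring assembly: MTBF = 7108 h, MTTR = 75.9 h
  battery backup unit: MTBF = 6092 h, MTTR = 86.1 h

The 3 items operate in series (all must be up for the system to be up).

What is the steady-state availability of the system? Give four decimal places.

0.9644

A(blade encoder) = MTBF/(MTBF+MTTR) = 4480/(4480+52.2) = 0.988482
A(slip-ring assembly) = MTBF/(MTBF+MTTR) = 7108/(7108+75.9) = 0.989435
A(battery backup unit) = MTBF/(MTBF+MTTR) = 6092/(6092+86.1) = 0.986064
Series availability: 0.988482 × 0.989435 × 0.986064 = 0.9644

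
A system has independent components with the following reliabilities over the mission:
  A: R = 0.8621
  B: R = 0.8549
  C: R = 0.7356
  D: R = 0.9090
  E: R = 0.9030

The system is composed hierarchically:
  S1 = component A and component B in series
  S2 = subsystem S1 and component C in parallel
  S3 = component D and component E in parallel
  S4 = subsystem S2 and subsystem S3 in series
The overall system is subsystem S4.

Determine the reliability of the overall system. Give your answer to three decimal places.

Series (A and B): 0.86210 × 0.85490 = 0.73701
Parallel ([0.73701] and C): 1 − (1 − 0.73701)(1 − 0.73560) = 0.93047
Parallel (D and E): 1 − (1 − 0.90900)(1 − 0.90300) = 0.99117
Series ([0.93047] and [0.99117]): 0.93047 × 0.99117 = 0.922

0.922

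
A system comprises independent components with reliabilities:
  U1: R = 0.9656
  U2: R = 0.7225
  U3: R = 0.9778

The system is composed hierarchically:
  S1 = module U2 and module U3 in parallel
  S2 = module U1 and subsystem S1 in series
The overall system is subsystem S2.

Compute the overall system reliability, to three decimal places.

Parallel (U2 and U3): 1 − (1 − 0.72250)(1 − 0.97780) = 0.99384
Series (U1 and [0.99384]): 0.96560 × 0.99384 = 0.960

0.960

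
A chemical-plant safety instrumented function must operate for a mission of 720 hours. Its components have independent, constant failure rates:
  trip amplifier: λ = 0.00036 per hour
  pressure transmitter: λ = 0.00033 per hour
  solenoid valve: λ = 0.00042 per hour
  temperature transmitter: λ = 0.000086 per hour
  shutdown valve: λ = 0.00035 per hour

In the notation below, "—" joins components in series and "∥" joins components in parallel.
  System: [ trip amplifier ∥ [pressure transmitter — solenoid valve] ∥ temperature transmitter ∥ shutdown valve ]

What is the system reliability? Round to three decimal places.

R(trip amplifier) = exp(−0.00036 × 720) = 0.77167
R(pressure transmitter) = exp(−0.00033 × 720) = 0.78852
R(solenoid valve) = exp(−0.00042 × 720) = 0.73904
R(temperature transmitter) = exp(−0.000086 × 720) = 0.93996
R(shutdown valve) = exp(−0.00035 × 720) = 0.77724
Series (pressure transmitter and solenoid valve): 0.78852 × 0.73904 = 0.58275
Parallel (trip amplifier, [0.58275], temperature transmitter, and shutdown valve): 1 − (1 − 0.77167)(1 − 0.58275)(1 − 0.93996)(1 − 0.77724) = 0.999

0.999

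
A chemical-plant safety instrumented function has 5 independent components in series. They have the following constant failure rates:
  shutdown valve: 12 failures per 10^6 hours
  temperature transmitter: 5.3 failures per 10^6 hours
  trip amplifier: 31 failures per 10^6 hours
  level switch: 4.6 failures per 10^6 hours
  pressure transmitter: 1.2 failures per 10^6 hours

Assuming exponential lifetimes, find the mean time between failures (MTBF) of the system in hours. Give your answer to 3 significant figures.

18500

Series of exponential components: λ_sys = Σ λ_i
λ_sys = 0.000012 + 0.0000053 + 0.000031 + 0.0000046 + 0.0000012 = 5.4100e-05 /h
MTBF = 1 / λ_sys = 18500 h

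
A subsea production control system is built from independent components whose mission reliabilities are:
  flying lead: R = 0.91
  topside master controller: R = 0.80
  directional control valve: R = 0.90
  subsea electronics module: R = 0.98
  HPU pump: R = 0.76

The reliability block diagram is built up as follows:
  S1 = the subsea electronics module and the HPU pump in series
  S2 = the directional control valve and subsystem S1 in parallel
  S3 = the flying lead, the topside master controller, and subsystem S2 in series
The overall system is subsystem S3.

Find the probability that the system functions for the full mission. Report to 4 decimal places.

0.7094

Series (subsea electronics module and HPU pump): 0.980000 × 0.760000 = 0.744800
Parallel (directional control valve and [0.744800]): 1 − (1 − 0.900000)(1 − 0.744800) = 0.974480
Series (flying lead, topside master controller, and [0.974480]): 0.910000 × 0.800000 × 0.974480 = 0.7094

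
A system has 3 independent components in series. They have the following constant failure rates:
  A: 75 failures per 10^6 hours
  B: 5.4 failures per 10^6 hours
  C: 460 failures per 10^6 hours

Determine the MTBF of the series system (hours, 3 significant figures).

1850

Series of exponential components: λ_sys = Σ λ_i
λ_sys = 0.000075 + 0.0000054 + 0.00046 = 5.4040e-04 /h
MTBF = 1 / λ_sys = 1850 h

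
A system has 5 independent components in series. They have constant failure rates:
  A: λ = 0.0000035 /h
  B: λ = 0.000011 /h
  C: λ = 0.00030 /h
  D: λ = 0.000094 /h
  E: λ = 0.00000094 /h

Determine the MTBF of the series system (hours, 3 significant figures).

Series of exponential components: λ_sys = Σ λ_i
λ_sys = 0.0000035 + 0.000011 + 0.00030 + 0.000094 + 0.00000094 = 4.0944e-04 /h
MTBF = 1 / λ_sys = 2440 h

2440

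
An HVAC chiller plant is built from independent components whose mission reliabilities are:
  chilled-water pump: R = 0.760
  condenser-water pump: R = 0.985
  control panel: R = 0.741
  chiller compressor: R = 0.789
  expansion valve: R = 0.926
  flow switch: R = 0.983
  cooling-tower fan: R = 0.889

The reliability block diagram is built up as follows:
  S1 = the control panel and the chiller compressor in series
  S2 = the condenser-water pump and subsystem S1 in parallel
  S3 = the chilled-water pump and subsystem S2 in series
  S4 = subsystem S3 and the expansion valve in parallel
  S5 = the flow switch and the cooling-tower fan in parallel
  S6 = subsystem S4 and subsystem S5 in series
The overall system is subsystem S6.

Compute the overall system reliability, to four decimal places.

0.9800

Series (control panel and chiller compressor): 0.741000 × 0.789000 = 0.584649
Parallel (condenser-water pump and [0.584649]): 1 − (1 − 0.985000)(1 − 0.584649) = 0.993770
Series (chilled-water pump and [0.993770]): 0.760000 × 0.993770 = 0.755265
Parallel ([0.755265] and expansion valve): 1 − (1 − 0.755265)(1 − 0.926000) = 0.981890
Parallel (flow switch and cooling-tower fan): 1 − (1 − 0.983000)(1 − 0.889000) = 0.998113
Series ([0.981890] and [0.998113]): 0.981890 × 0.998113 = 0.9800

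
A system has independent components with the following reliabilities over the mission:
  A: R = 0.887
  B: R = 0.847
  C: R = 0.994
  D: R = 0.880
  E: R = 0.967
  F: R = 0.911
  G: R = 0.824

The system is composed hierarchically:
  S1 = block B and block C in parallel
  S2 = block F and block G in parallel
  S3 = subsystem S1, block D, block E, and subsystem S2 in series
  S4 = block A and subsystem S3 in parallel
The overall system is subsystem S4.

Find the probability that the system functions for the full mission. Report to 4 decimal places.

Parallel (B and C): 1 − (1 − 0.847000)(1 − 0.994000) = 0.999082
Parallel (F and G): 1 − (1 − 0.911000)(1 − 0.824000) = 0.984336
Series ([0.999082], D, E, and [0.984336]): 0.999082 × 0.880000 × 0.967000 × 0.984336 = 0.836862
Parallel (A and [0.836862]): 1 − (1 − 0.887000)(1 − 0.836862) = 0.9816

0.9816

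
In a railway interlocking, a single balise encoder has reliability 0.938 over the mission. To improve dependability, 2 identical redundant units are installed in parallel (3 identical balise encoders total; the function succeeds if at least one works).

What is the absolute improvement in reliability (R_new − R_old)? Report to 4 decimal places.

0.0618

R_before = 0.938
R_after = 1 − (1 − 0.938)^3 = 0.9998
ΔR = 0.9998 − 0.938 = 0.0618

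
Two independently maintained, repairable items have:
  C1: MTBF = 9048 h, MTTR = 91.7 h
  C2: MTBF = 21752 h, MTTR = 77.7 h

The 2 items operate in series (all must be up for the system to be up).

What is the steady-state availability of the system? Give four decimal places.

A(C1) = MTBF/(MTBF+MTTR) = 9048/(9048+91.7) = 0.989967
A(C2) = MTBF/(MTBF+MTTR) = 21752/(21752+77.7) = 0.996441
Series availability: 0.989967 × 0.996441 = 0.9864

0.9864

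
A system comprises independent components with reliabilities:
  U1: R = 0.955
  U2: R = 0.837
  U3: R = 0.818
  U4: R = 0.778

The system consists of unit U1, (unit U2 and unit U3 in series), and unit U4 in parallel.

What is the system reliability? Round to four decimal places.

0.9968

Series (U2 and U3): 0.837000 × 0.818000 = 0.684666
Parallel (U1, [0.684666], and U4): 1 − (1 − 0.955000)(1 − 0.684666)(1 − 0.778000) = 0.9968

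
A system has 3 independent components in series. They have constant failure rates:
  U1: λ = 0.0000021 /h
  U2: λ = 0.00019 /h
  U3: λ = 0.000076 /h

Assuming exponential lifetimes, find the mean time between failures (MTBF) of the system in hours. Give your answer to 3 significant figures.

3730

Series of exponential components: λ_sys = Σ λ_i
λ_sys = 0.0000021 + 0.00019 + 0.000076 = 2.6810e-04 /h
MTBF = 1 / λ_sys = 3730 h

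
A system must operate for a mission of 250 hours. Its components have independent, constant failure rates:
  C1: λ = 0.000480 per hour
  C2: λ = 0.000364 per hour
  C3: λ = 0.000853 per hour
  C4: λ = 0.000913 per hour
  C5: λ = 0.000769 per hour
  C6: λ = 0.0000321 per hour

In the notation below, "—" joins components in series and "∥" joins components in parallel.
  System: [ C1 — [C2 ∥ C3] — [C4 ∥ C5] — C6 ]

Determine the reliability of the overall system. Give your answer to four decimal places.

R(C1) = exp(−0.000480 × 250) = 0.886920
R(C2) = exp(−0.000364 × 250) = 0.913018
R(C3) = exp(−0.000853 × 250) = 0.807954
R(C4) = exp(−0.000913 × 250) = 0.795925
R(C5) = exp(−0.000769 × 250) = 0.825101
R(C6) = exp(−0.0000321 × 250) = 0.992007
Parallel (C2 and C3): 1 − (1 − 0.913018)(1 − 0.807954) = 0.983295
Parallel (C4 and C5): 1 − (1 − 0.795925)(1 − 0.825101) = 0.964307
Series (C1, [0.983295], [0.964307], and C6): 0.886920 × 0.983295 × 0.964307 × 0.992007 = 0.8343

0.8343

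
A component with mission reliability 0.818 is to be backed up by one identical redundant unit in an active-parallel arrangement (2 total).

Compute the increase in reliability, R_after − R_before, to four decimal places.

0.1489

R_before = 0.818
R_after = 1 − (1 − 0.818)^2 = 0.9669
ΔR = 0.9669 − 0.818 = 0.1489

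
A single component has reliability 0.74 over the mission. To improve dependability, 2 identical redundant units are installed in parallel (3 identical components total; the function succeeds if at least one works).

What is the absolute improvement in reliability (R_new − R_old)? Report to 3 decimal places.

0.242

R_before = 0.74
R_after = 1 − (1 − 0.74)^3 = 0.982
ΔR = 0.982 − 0.74 = 0.242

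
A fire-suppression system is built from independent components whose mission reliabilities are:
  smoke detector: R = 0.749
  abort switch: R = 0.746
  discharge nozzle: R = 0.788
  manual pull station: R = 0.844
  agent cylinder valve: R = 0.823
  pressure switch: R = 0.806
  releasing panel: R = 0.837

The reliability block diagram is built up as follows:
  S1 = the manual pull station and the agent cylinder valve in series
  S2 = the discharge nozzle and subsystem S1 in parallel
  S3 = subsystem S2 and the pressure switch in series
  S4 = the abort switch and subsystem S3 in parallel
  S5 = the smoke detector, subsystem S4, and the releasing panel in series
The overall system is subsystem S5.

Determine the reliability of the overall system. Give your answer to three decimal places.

Series (manual pull station and agent cylinder valve): 0.84400 × 0.82300 = 0.69461
Parallel (discharge nozzle and [0.69461]): 1 − (1 − 0.78800)(1 − 0.69461) = 0.93526
Series ([0.93526] and pressure switch): 0.93526 × 0.80600 = 0.75382
Parallel (abort switch and [0.75382]): 1 − (1 − 0.74600)(1 − 0.75382) = 0.93747
Series (smoke detector, [0.93747], and releasing panel): 0.74900 × 0.93747 × 0.83700 = 0.588

0.588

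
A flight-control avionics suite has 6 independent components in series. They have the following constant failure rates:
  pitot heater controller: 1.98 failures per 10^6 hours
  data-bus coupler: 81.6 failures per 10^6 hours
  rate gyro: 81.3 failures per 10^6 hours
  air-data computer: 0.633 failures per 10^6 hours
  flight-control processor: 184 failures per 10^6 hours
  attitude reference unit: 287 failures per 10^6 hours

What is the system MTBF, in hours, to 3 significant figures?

Series of exponential components: λ_sys = Σ λ_i
λ_sys = 0.00000198 + 0.0000816 + 0.0000813 + 0.000000633 + 0.000184 + 0.000287 = 6.3651e-04 /h
MTBF = 1 / λ_sys = 1570 h

1570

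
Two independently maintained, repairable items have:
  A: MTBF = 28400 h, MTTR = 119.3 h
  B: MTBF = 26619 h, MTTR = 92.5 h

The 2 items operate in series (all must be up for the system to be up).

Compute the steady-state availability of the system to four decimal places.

A(A) = MTBF/(MTBF+MTTR) = 28400/(28400+119.3) = 0.995817
A(B) = MTBF/(MTBF+MTTR) = 26619/(26619+92.5) = 0.996537
Series availability: 0.995817 × 0.996537 = 0.9924

0.9924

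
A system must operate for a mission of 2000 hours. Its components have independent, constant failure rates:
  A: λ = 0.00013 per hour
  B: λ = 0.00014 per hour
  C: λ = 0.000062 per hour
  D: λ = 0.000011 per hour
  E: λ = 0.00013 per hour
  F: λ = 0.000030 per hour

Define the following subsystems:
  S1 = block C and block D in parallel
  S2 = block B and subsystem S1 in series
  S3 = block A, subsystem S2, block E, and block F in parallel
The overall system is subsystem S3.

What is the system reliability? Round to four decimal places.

R(A) = exp(−0.00013 × 2000) = 0.771052
R(B) = exp(−0.00014 × 2000) = 0.755784
R(C) = exp(−0.000062 × 2000) = 0.883380
R(D) = exp(−0.000011 × 2000) = 0.978240
R(E) = exp(−0.00013 × 2000) = 0.771052
R(F) = exp(−0.000030 × 2000) = 0.941765
Parallel (C and D): 1 − (1 − 0.883380)(1 − 0.978240) = 0.997462
Series (B and [0.997462]): 0.755784 × 0.997462 = 0.753866
Parallel (A, [0.753866], E, and F): 1 − (1 − 0.771052)(1 − 0.753866)(1 − 0.771052)(1 − 0.941765) = 0.9992

0.9992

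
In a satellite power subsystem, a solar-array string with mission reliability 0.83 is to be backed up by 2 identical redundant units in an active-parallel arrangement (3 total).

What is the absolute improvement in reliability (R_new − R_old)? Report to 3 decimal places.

R_before = 0.83
R_after = 1 − (1 − 0.83)^3 = 0.995
ΔR = 0.995 − 0.83 = 0.165

0.165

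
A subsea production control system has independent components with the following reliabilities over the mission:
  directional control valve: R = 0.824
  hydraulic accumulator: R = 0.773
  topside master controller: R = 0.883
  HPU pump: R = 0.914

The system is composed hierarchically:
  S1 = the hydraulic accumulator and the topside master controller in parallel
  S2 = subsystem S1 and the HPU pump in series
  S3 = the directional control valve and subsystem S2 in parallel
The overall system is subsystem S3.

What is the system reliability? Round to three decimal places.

0.981

Parallel (hydraulic accumulator and topside master controller): 1 − (1 − 0.77300)(1 − 0.88300) = 0.97344
Series ([0.97344] and HPU pump): 0.97344 × 0.91400 = 0.88972
Parallel (directional control valve and [0.88972]): 1 − (1 − 0.82400)(1 − 0.88972) = 0.981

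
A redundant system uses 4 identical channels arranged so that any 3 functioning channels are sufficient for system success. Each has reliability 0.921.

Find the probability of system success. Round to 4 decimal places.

0.9664

R = Σ_{i=3}^{4} C(4,i) p^i (1−p)^{4−i} with p = 0.921
C(4,3)·0.921^3·0.079^1 = 0.246869
C(4,4)·0.921^4·0.079^0 = 0.719513
Sum = 0.9664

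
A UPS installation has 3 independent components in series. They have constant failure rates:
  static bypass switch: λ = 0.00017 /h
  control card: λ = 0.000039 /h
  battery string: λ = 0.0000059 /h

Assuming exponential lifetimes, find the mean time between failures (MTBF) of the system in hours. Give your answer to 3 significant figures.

4650

Series of exponential components: λ_sys = Σ λ_i
λ_sys = 0.00017 + 0.000039 + 0.0000059 = 2.1490e-04 /h
MTBF = 1 / λ_sys = 4650 h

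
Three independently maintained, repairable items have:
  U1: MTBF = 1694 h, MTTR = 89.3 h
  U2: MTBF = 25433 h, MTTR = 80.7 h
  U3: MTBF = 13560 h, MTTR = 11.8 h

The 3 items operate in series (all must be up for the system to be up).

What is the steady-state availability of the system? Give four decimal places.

0.9461

A(U1) = MTBF/(MTBF+MTTR) = 1694/(1694+89.3) = 0.949924
A(U2) = MTBF/(MTBF+MTTR) = 25433/(25433+80.7) = 0.996837
A(U3) = MTBF/(MTBF+MTTR) = 13560/(13560+11.8) = 0.999131
Series availability: 0.949924 × 0.996837 × 0.999131 = 0.9461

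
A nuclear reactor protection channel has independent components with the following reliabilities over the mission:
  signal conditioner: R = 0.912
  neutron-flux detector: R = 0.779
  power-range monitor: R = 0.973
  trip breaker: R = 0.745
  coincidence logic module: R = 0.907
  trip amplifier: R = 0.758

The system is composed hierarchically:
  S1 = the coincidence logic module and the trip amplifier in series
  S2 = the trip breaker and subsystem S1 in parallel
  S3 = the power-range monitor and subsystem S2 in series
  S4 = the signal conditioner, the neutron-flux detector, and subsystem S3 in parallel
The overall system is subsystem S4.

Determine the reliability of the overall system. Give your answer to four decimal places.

Series (coincidence logic module and trip amplifier): 0.907000 × 0.758000 = 0.687506
Parallel (trip breaker and [0.687506]): 1 − (1 − 0.745000)(1 − 0.687506) = 0.920314
Series (power-range monitor and [0.920314]): 0.973000 × 0.920314 = 0.895466
Parallel (signal conditioner, neutron-flux detector, and [0.895466]): 1 − (1 − 0.912000)(1 − 0.779000)(1 − 0.895466) = 0.9980

0.9980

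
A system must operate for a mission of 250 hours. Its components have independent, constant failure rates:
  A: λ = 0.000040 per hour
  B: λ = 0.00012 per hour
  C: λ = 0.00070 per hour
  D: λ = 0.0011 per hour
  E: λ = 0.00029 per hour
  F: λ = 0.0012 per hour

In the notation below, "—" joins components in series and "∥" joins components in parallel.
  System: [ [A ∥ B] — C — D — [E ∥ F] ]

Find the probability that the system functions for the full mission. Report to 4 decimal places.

R(A) = exp(−0.000040 × 250) = 0.990050
R(B) = exp(−0.00012 × 250) = 0.970446
R(C) = exp(−0.00070 × 250) = 0.839457
R(D) = exp(−0.0011 × 250) = 0.759572
R(E) = exp(−0.00029 × 250) = 0.930066
R(F) = exp(−0.0012 × 250) = 0.740818
Parallel (A and B): 1 − (1 − 0.990050)(1 − 0.970446) = 0.999706
Parallel (E and F): 1 − (1 − 0.930066)(1 − 0.740818) = 0.981874
Series ([0.999706], C, D, and [0.981874]): 0.999706 × 0.839457 × 0.759572 × 0.981874 = 0.6259

0.6259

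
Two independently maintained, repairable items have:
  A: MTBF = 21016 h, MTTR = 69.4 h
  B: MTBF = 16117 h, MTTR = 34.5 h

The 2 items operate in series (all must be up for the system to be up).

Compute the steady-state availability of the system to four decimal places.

A(A) = MTBF/(MTBF+MTTR) = 21016/(21016+69.4) = 0.996709
A(B) = MTBF/(MTBF+MTTR) = 16117/(16117+34.5) = 0.997864
Series availability: 0.996709 × 0.997864 = 0.9946

0.9946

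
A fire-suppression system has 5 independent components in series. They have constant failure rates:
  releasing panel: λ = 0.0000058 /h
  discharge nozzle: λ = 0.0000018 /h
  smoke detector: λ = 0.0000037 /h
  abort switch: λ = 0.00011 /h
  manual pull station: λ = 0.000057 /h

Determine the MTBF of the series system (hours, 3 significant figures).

5610

Series of exponential components: λ_sys = Σ λ_i
λ_sys = 0.0000058 + 0.0000018 + 0.0000037 + 0.00011 + 0.000057 = 1.7830e-04 /h
MTBF = 1 / λ_sys = 5610 h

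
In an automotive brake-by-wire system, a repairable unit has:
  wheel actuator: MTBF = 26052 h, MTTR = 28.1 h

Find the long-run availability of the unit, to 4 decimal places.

0.9989

A(wheel actuator) = MTBF/(MTBF+MTTR) = 26052/(26052+28.1) = 0.9989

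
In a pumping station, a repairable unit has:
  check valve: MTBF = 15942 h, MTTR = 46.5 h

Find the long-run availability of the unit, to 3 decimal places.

0.997

A(check valve) = MTBF/(MTBF+MTTR) = 15942/(15942+46.5) = 0.997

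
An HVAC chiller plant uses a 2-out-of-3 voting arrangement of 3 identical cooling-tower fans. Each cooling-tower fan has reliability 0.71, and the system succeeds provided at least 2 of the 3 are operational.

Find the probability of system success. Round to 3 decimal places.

R = Σ_{i=2}^{3} C(3,i) p^i (1−p)^{3−i} with p = 0.71
C(3,2)·0.71^2·0.29^1 = 0.43857
C(3,3)·0.71^3·0.29^0 = 0.35791
Sum = 0.796

0.796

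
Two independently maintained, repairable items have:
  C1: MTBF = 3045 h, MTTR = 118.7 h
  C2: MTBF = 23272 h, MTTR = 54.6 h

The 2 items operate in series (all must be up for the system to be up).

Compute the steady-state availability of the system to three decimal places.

A(C1) = MTBF/(MTBF+MTTR) = 3045/(3045+118.7) = 0.962481
A(C2) = MTBF/(MTBF+MTTR) = 23272/(23272+54.6) = 0.997659
Series availability: 0.962481 × 0.997659 = 0.960

0.960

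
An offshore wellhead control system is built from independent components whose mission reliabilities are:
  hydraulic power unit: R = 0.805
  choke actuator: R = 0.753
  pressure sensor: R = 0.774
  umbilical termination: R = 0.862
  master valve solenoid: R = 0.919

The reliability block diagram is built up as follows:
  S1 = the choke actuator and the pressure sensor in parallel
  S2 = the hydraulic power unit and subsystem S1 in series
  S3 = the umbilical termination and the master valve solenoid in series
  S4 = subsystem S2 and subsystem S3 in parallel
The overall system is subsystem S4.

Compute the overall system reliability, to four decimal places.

0.9501

Parallel (choke actuator and pressure sensor): 1 − (1 − 0.753000)(1 − 0.774000) = 0.944178
Series (hydraulic power unit and [0.944178]): 0.805000 × 0.944178 = 0.760063
Series (umbilical termination and master valve solenoid): 0.862000 × 0.919000 = 0.792178
Parallel ([0.760063] and [0.792178]): 1 − (1 − 0.760063)(1 − 0.792178) = 0.9501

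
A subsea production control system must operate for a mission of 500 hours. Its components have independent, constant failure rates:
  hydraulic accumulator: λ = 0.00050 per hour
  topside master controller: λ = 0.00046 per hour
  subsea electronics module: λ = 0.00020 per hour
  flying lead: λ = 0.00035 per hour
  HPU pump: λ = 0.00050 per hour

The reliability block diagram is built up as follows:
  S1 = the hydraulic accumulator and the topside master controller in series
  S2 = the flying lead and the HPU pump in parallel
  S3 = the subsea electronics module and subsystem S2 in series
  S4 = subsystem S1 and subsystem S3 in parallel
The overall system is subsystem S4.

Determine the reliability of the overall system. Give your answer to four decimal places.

R(hydraulic accumulator) = exp(−0.00050 × 500) = 0.778801
R(topside master controller) = exp(−0.00046 × 500) = 0.794534
R(subsea electronics module) = exp(−0.00020 × 500) = 0.904837
R(flying lead) = exp(−0.00035 × 500) = 0.839457
R(HPU pump) = exp(−0.00050 × 500) = 0.778801
Series (hydraulic accumulator and topside master controller): 0.778801 × 0.794534 = 0.618784
Parallel (flying lead and HPU pump): 1 − (1 − 0.839457)(1 − 0.778801) = 0.964488
Series (subsea electronics module and [0.964488]): 0.904837 × 0.964488 = 0.872704
Parallel ([0.618784] and [0.872704]): 1 − (1 − 0.618784)(1 − 0.872704) = 0.9515

0.9515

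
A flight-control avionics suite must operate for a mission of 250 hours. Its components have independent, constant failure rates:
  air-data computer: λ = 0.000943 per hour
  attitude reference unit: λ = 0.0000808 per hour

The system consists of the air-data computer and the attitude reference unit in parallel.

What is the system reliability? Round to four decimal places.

R(air-data computer) = exp(−0.000943 × 250) = 0.789978
R(attitude reference unit) = exp(−0.0000808 × 250) = 0.980003
Parallel (air-data computer and attitude reference unit): 1 − (1 − 0.789978)(1 − 0.980003) = 0.9958

0.9958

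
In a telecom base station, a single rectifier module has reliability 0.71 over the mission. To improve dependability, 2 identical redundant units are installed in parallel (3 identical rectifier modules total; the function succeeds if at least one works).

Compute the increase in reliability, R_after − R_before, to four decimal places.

0.2656

R_before = 0.71
R_after = 1 − (1 − 0.71)^3 = 0.9756
ΔR = 0.9756 − 0.71 = 0.2656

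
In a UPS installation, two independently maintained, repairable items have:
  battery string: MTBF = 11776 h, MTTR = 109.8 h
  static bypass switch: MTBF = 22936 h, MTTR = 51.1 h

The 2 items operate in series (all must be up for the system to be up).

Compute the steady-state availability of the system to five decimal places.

0.98856

A(battery string) = MTBF/(MTBF+MTTR) = 11776/(11776+109.8) = 0.990762
A(static bypass switch) = MTBF/(MTBF+MTTR) = 22936/(22936+51.1) = 0.997777
Series availability: 0.990762 × 0.997777 = 0.98856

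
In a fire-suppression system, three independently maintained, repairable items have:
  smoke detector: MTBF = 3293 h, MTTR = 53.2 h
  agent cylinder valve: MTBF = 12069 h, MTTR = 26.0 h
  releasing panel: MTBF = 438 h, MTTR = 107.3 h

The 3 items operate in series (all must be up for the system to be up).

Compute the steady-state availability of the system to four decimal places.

A(smoke detector) = MTBF/(MTBF+MTTR) = 3293/(3293+53.2) = 0.984101
A(agent cylinder valve) = MTBF/(MTBF+MTTR) = 12069/(12069+26.0) = 0.997850
A(releasing panel) = MTBF/(MTBF+MTTR) = 438/(438+107.3) = 0.803228
Series availability: 0.984101 × 0.997850 × 0.803228 = 0.7888

0.7888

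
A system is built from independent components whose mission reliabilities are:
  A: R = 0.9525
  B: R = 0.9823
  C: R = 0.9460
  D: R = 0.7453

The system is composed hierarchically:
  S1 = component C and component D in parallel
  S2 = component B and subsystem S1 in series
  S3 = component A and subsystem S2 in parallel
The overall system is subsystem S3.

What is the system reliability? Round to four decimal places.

0.9985

Parallel (C and D): 1 − (1 − 0.946000)(1 − 0.745300) = 0.986246
Series (B and [0.986246]): 0.982300 × 0.986246 = 0.968789
Parallel (A and [0.968789]): 1 − (1 − 0.952500)(1 − 0.968789) = 0.9985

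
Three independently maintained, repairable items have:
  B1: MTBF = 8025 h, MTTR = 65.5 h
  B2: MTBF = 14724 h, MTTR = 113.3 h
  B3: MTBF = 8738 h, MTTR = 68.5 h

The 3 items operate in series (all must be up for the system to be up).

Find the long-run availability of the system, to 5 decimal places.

A(B1) = MTBF/(MTBF+MTTR) = 8025/(8025+65.5) = 0.991904
A(B2) = MTBF/(MTBF+MTTR) = 14724/(14724+113.3) = 0.992364
A(B3) = MTBF/(MTBF+MTTR) = 8738/(8738+68.5) = 0.992222
Series availability: 0.991904 × 0.992364 × 0.992222 = 0.97667

0.97667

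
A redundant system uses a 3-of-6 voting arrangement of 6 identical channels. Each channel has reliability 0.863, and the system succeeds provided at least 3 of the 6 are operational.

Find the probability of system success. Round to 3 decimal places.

0.996

R = Σ_{i=3}^{6} C(6,i) p^i (1−p)^{6−i} with p = 0.863
C(6,3)·0.863^3·0.137^3 = 0.03305
C(6,4)·0.863^4·0.137^2 = 0.15616
C(6,5)·0.863^5·0.137^1 = 0.39348
C(6,6)·0.863^6·0.137^0 = 0.41311
Sum = 0.996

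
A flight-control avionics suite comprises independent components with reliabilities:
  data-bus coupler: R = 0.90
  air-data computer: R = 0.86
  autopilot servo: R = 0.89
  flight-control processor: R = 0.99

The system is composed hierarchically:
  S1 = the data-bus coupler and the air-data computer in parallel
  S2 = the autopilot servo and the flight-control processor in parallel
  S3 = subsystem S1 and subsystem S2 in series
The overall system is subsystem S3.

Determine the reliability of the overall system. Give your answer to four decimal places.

0.9849

Parallel (data-bus coupler and air-data computer): 1 − (1 − 0.900000)(1 − 0.860000) = 0.986000
Parallel (autopilot servo and flight-control processor): 1 − (1 − 0.890000)(1 − 0.990000) = 0.998900
Series ([0.986000] and [0.998900]): 0.986000 × 0.998900 = 0.9849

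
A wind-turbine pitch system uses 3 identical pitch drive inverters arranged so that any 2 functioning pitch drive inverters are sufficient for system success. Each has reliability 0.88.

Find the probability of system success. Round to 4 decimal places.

0.9603

R = Σ_{i=2}^{3} C(3,i) p^i (1−p)^{3−i} with p = 0.88
C(3,2)·0.88^2·0.12^1 = 0.278784
C(3,3)·0.88^3·0.12^0 = 0.681472
Sum = 0.9603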